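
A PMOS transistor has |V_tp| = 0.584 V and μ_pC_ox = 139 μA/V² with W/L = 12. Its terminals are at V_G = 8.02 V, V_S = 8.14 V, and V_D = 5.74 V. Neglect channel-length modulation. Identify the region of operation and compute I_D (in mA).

Cutoff; I_D = 0 mA

V_SG = V_S − V_G = 8.14 − 8.02 = 0.12 V; V_SD = V_S − V_D = 8.14 − 5.74 = 2.4 V.
V_SG = 0.12 V < |V_tp| = 0.584 V, so the transistor is in cutoff.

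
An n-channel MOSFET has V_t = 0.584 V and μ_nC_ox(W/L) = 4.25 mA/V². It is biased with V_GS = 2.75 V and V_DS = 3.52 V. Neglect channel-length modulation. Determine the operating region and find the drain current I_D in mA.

V_ov = V_GS − V_t = 2.75 − 0.584 = 2.17 V.
Since V_DS = 3.52 V ≥ V_ov = 2.17 V, the device is in saturation.
I_D = ½ k_n V_ov² = 0.5 × 4.25 × 2.17² = 9.97 mA.

Saturation; I_D = 9.97 mA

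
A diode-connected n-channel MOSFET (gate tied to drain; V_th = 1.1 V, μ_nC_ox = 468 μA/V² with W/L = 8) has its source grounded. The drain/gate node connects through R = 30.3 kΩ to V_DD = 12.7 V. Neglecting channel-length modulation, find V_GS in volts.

V_GS = 1.54 V

With gate tied to drain, V_GS = V_DS ≥ V_GS − V_th, so the device is in saturation.
k_n = μ_nC_ox · (W/L) = 3.744 mA/V².
KCL at the drain: ½ k_n (V_GS − V_th)² = (V_DD − V_GS)/R.
Let x = V_GS − 1.1. Then 56.7 x² + x − 11.6 = 0, giving x = 0.443 V (positive root), so V_GS = 1.54 V.
I_D = (V_DD − V_GS)/R = (12.7 − 1.54) / 30.3 = 0.368 mA.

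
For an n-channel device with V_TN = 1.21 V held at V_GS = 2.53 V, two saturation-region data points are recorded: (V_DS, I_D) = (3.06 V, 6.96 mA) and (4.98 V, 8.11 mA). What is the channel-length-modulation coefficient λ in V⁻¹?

λ = 0.117 V⁻¹

With V_GS fixed, I_D ∝ (1 + λ V_DS) in saturation, so I_D2/I_D1 = (1 + λ V_DS2)/(1 + λ V_DS1).
8.11/6.96 = 1.165 = (1 + 4.98 λ)/(1 + 3.06 λ).
Solving: λ (I_D1 V_DS2 − I_D2 V_DS1) = I_D2 − I_D1, so λ = (8.11 − 6.96) / (6.96 × 4.98 − 8.11 × 3.06) = 1.15 / 9.84 = 0.117 V⁻¹.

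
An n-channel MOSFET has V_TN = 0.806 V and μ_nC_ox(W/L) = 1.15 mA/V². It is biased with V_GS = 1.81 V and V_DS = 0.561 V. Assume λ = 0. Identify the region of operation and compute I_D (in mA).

V_ov = V_GS − V_TN = 1.81 − 0.806 = 1 V.
Since V_DS = 0.561 V < V_ov = 1 V, the device is in the triode region.
I_D = k_n [V_ov · V_DS − ½ V_DS²] = 1.15 × [1 × 0.561 − 0.5 × 0.561²] = 0.467 mA.

Triode; I_D = 0.467 mA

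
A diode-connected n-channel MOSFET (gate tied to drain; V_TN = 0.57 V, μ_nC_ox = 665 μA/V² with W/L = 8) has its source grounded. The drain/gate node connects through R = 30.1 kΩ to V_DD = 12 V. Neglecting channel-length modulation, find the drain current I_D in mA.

I_D = 0.367 mA

With gate tied to drain, V_GS = V_DS ≥ V_GS − V_TN, so the device is in saturation.
k_n = μ_nC_ox · (W/L) = 5.32 mA/V².
KCL at the drain: ½ k_n (V_GS − V_TN)² = (V_DD − V_GS)/R.
Let x = V_GS − 0.57. Then 80.1 x² + x − 11.43 = 0, giving x = 0.372 V (positive root), so V_GS = 0.942 V.
I_D = (V_DD − V_GS)/R = (12 − 0.942) / 30.1 = 0.367 mA.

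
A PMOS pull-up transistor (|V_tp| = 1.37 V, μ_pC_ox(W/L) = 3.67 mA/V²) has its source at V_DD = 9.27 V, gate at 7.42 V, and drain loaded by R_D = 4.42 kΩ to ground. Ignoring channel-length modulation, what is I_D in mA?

I_D = 0.423 mA

V_SG = V_DD − V_G = 9.27 − 7.42 = 1.85 V, so V_ov = 1.85 − 1.37 = 0.48 V.
Assume saturation: I_D = ½ k_p V_ov² = 0.5 × 3.67 × 0.48² = 0.423 mA, giving V_SD = V_DD − I_D R_D = 9.27 − 0.423 × 4.42 = 7.4 V.
V_SD = 7.4 V ≥ V_ov = 0.48 V, confirming saturation.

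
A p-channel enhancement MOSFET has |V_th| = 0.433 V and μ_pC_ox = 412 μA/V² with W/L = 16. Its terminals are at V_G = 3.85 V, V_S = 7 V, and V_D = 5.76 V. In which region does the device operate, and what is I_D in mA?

Triode; I_D = 17.1 mA

V_SG = V_S − V_G = 7 − 3.85 = 3.15 V; V_SD = V_S − V_D = 7 − 5.76 = 1.24 V.
k_p = μ_pC_ox · (W/L) = 6.592 mA/V².
V_ov = V_SG − |V_th| = 3.15 − 0.433 = 2.72 V.
Since V_SD = 1.24 V < V_ov = 2.72 V, the device is in the triode region.
I_D = k_p [V_ov · V_SD − ½ V_SD²] = 6.592 × [2.72 × 1.24 − 0.5 × 1.24²] = 17.1 mA.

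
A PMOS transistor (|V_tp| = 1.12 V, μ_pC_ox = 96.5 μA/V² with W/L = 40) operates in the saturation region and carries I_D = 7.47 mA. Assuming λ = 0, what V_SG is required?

V_SG = 3.09 V

k_p = μ_pC_ox · (W/L) = 3.86 mA/V².
In saturation I_D = ½ k_p (V_SG − |V_tp|)², so V_SG − |V_tp| = √(2 I_D / k_p) = √(2 × 7.47 / 3.86) = 1.97 V.
V_SG = 1.12 + 1.97 = 3.09 V.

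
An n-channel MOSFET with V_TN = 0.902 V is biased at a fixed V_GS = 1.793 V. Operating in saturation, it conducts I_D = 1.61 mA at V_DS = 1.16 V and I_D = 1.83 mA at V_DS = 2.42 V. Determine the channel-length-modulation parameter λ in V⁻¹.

λ = 0.124 V⁻¹

With V_GS fixed, I_D ∝ (1 + λ V_DS) in saturation, so I_D2/I_D1 = (1 + λ V_DS2)/(1 + λ V_DS1).
1.83/1.61 = 1.137 = (1 + 2.42 λ)/(1 + 1.16 λ).
Solving: λ (I_D1 V_DS2 − I_D2 V_DS1) = I_D2 − I_D1, so λ = (1.83 − 1.61) / (1.61 × 2.42 − 1.83 × 1.16) = 0.22 / 1.77 = 0.124 V⁻¹.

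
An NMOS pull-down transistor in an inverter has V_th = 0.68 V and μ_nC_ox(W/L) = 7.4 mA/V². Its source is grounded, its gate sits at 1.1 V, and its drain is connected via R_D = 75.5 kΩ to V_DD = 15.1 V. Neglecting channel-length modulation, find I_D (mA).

V_GS = V_G = 1.1 V, so V_ov = 1.1 − 0.68 = 0.42 V.
Assume saturation: I_D = ½ k_n V_ov² = 0.5 × 7.4 × 0.42² = 0.653 mA, giving V_DS = V_DD − I_D R_D = 15.1 − 0.653 × 75.5 = -34.2 V.
But -34.2 V < V_ov = 0.42 V, so the device is actually in triode.
In triode I_D = k_n[V_ov V_DS − ½ V_DS²] and I_D = (V_DD − V_DS)/R_D. Equating: 279 V_DS² − 235.7 V_DS + 15.1 = 0, giving V_DS = 0.0699 V (the root below V_ov).
I_D = (15.1 − 0.0699) / 75.5 = 0.199 mA.

I_D = 0.199 mA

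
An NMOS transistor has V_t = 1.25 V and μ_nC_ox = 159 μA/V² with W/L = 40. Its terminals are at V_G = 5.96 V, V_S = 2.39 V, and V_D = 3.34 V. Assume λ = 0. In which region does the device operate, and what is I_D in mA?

V_GS = V_G − V_S = 5.96 − 2.39 = 3.57 V; V_DS = V_D − V_S = 3.34 − 2.39 = 0.95 V.
k_n = μ_nC_ox · (W/L) = 6.36 mA/V².
V_ov = V_GS − V_t = 3.57 − 1.25 = 2.32 V.
Since V_DS = 0.95 V < V_ov = 2.32 V, the device is in the triode region.
I_D = k_n [V_ov · V_DS − ½ V_DS²] = 6.36 × [2.32 × 0.95 − 0.5 × 0.95²] = 11.1 mA.

Triode; I_D = 11.1 mA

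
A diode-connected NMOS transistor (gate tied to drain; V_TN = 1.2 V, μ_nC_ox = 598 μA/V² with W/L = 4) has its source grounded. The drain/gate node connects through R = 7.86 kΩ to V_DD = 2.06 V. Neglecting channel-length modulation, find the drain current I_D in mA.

I_D = 0.0771 mA

With gate tied to drain, V_GS = V_DS ≥ V_GS − V_TN, so the device is in saturation.
k_n = μ_nC_ox · (W/L) = 2.392 mA/V².
KCL at the drain: ½ k_n (V_GS − V_TN)² = (V_DD − V_GS)/R.
Let x = V_GS − 1.2. Then 9.4 x² + x − 0.86 = 0, giving x = 0.254 V (positive root), so V_GS = 1.45 V.
I_D = (V_DD − V_GS)/R = (2.06 − 1.45) / 7.86 = 0.0771 mA.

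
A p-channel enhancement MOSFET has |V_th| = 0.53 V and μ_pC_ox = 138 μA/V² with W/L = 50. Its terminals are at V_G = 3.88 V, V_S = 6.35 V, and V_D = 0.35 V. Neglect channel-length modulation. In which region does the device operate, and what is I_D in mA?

V_SG = V_S − V_G = 6.35 − 3.88 = 2.47 V; V_SD = V_S − V_D = 6.35 − 0.35 = 6 V.
k_p = μ_pC_ox · (W/L) = 6.9 mA/V².
V_ov = V_SG − |V_th| = 2.47 − 0.53 = 1.94 V.
Since V_SD = 6 V ≥ V_ov = 1.94 V, the device is in saturation.
I_D = ½ k_p V_ov² = 0.5 × 6.9 × 1.94² = 13 mA.

Saturation; I_D = 13.0 mA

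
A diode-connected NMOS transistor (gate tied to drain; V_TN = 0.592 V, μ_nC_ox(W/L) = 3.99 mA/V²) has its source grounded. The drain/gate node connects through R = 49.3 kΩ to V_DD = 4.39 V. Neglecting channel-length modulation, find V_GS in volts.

V_GS = 0.783 V

With gate tied to drain, V_GS = V_DS ≥ V_GS − V_TN, so the device is in saturation.
KCL at the drain: ½ k_n (V_GS − V_TN)² = (V_DD − V_GS)/R.
Let x = V_GS − 0.592. Then 98.4 x² + x − 3.798 = 0, giving x = 0.191 V (positive root), so V_GS = 0.783 V.
I_D = (V_DD − V_GS)/R = (4.39 − 0.783) / 49.3 = 0.0732 mA.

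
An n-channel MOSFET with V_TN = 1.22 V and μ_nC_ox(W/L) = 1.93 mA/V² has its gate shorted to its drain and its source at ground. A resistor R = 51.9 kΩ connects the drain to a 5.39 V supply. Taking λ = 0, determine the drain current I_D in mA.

I_D = 0.0750 mA

With gate tied to drain, V_GS = V_DS ≥ V_GS − V_TN, so the device is in saturation.
KCL at the drain: ½ k_n (V_GS − V_TN)² = (V_DD − V_GS)/R.
Let x = V_GS − 1.22. Then 50.1 x² + x − 4.17 = 0, giving x = 0.279 V (positive root), so V_GS = 1.5 V.
I_D = (V_DD − V_GS)/R = (5.39 − 1.5) / 51.9 = 0.075 mA.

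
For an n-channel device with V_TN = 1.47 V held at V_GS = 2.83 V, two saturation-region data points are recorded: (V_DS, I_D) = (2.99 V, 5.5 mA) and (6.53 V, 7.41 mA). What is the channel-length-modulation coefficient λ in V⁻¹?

With V_GS fixed, I_D ∝ (1 + λ V_DS) in saturation, so I_D2/I_D1 = (1 + λ V_DS2)/(1 + λ V_DS1).
7.41/5.5 = 1.347 = (1 + 6.53 λ)/(1 + 2.99 λ).
Solving: λ (I_D1 V_DS2 − I_D2 V_DS1) = I_D2 − I_D1, so λ = (7.41 − 5.5) / (5.5 × 6.53 − 7.41 × 2.99) = 1.91 / 13.8 = 0.139 V⁻¹.

λ = 0.139 V⁻¹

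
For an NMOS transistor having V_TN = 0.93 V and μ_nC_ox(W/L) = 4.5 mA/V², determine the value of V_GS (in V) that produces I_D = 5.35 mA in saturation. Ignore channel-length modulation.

V_GS = 2.47 V

In saturation I_D = ½ k_n (V_GS − V_TN)², so V_GS − V_TN = √(2 I_D / k_n) = √(2 × 5.35 / 4.5) = 1.54 V.
V_GS = 0.93 + 1.54 = 2.47 V.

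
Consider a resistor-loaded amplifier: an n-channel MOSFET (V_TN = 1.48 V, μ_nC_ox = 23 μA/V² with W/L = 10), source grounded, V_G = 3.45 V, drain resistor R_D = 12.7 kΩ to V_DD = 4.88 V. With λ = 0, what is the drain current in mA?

I_D = 0.314 mA

V_GS = V_G = 3.45 V, so V_ov = 3.45 − 1.48 = 1.97 V.
k_n = μ_nC_ox · (W/L) = 0.23 mA/V².
Assume saturation: I_D = ½ k_n V_ov² = 0.5 × 0.23 × 1.97² = 0.446 mA, giving V_DS = V_DD − I_D R_D = 4.88 − 0.446 × 12.7 = -0.788 V.
But -0.788 V < V_ov = 1.97 V, so the device is actually in triode.
In triode I_D = k_n[V_ov V_DS − ½ V_DS²] and I_D = (V_DD − V_DS)/R_D. Equating: 1.46 V_DS² − 6.754 V_DS + 4.88 = 0, giving V_DS = 0.896 V (the root below V_ov).
I_D = (4.88 − 0.896) / 12.7 = 0.314 mA.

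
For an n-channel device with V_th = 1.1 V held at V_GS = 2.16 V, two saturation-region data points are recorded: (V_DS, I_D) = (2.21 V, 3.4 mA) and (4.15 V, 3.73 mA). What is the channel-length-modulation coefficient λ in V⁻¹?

With V_GS fixed, I_D ∝ (1 + λ V_DS) in saturation, so I_D2/I_D1 = (1 + λ V_DS2)/(1 + λ V_DS1).
3.73/3.4 = 1.097 = (1 + 4.15 λ)/(1 + 2.21 λ).
Solving: λ (I_D1 V_DS2 − I_D2 V_DS1) = I_D2 − I_D1, so λ = (3.73 − 3.4) / (3.4 × 4.15 − 3.73 × 2.21) = 0.33 / 5.87 = 0.0562 V⁻¹.

λ = 0.0562 V⁻¹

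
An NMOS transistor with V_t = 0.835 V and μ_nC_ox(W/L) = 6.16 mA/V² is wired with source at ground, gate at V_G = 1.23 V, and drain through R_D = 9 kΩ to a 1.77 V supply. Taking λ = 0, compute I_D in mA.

V_GS = V_G = 1.23 V, so V_ov = 1.23 − 0.835 = 0.395 V.
Assume saturation: I_D = ½ k_n V_ov² = 0.5 × 6.16 × 0.395² = 0.481 mA, giving V_DS = V_DD − I_D R_D = 1.77 − 0.481 × 9 = -2.56 V.
But -2.56 V < V_ov = 0.395 V, so the device is actually in triode.
In triode I_D = k_n[V_ov V_DS − ½ V_DS²] and I_D = (V_DD − V_DS)/R_D. Equating: 27.7 V_DS² − 22.9 V_DS + 1.77 = 0, giving V_DS = 0.0863 V (the root below V_ov).
I_D = (1.77 − 0.0863) / 9 = 0.187 mA.

I_D = 0.187 mA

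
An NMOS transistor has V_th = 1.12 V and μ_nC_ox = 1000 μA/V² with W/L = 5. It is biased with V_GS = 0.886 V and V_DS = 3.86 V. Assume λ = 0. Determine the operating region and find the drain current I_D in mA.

V_GS = 0.886 V < V_th = 1.12 V, so the transistor is in cutoff.

Cutoff; I_D = 0 mA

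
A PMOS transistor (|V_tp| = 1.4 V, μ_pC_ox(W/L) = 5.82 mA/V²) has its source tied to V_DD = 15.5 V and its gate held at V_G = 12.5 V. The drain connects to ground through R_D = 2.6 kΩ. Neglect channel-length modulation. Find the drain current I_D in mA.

I_D = 5.65 mA

V_SG = V_DD − V_G = 15.5 − 12.5 = 3 V, so V_ov = 3 − 1.4 = 1.6 V.
Assume saturation: I_D = ½ k_p V_ov² = 0.5 × 5.82 × 1.6² = 7.45 mA, giving V_SD = V_DD − I_D R_D = 15.5 − 7.45 × 2.6 = -3.87 V.
But -3.87 V < V_ov = 1.6 V, so the device is actually in triode.
In triode I_D = k_p[V_ov V_SD − ½ V_SD²] and I_D = (V_DD − V_SD)/R_D. Equating: 7.57 V_SD² − 25.21 V_SD + 15.5 = 0, giving V_SD = 0.813 V (the root below V_ov).
I_D = (15.5 − 0.813) / 2.6 = 5.65 mA.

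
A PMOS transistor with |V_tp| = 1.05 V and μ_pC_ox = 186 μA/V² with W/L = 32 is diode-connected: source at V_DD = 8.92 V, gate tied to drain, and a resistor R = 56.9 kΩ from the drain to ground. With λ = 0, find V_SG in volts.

With gate tied to drain, V_SG = V_SD ≥ V_SG − |V_tp|, so the device is in saturation.
k_p = μ_pC_ox · (W/L) = 5.952 mA/V².
KCL at the drain: ½ k_p (V_SG − |V_tp|)² = (V_DD − V_SG)/R.
Let x = V_SG − 1.05. Then 169 x² + x − 7.87 = 0, giving x = 0.213 V (positive root), so V_SG = 1.26 V.
I_D = (V_DD − V_SG)/R = (8.92 − 1.26) / 56.9 = 0.135 mA.

V_SG = 1.26 V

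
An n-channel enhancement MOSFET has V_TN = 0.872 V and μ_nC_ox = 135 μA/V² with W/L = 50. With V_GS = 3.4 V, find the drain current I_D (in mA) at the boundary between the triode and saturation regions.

At the boundary V_DS = V_ov = V_GS − V_TN = 3.4 − 0.872 = 2.53 V.
k_n = μ_nC_ox · (W/L) = 6.75 mA/V².
I_D = ½ k_n V_ov² = 0.5 × 6.75 × 2.53² = 21.6 mA.

I_D = 21.6 mA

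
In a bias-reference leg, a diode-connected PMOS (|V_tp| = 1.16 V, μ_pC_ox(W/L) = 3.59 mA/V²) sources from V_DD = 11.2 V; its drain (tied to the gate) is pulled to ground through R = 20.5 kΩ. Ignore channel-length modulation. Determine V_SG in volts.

V_SG = 1.67 V

With gate tied to drain, V_SG = V_SD ≥ V_SG − |V_tp|, so the device is in saturation.
KCL at the drain: ½ k_p (V_SG − |V_tp|)² = (V_DD − V_SG)/R.
Let x = V_SG − 1.16. Then 36.8 x² + x − 10.04 = 0, giving x = 0.509 V (positive root), so V_SG = 1.67 V.
I_D = (V_DD − V_SG)/R = (11.2 − 1.67) / 20.5 = 0.465 mA.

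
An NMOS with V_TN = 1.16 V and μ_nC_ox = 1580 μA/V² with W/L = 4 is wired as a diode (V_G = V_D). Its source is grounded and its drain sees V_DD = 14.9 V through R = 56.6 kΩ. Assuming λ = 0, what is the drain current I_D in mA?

I_D = 0.238 mA

With gate tied to drain, V_GS = V_DS ≥ V_GS − V_TN, so the device is in saturation.
k_n = μ_nC_ox · (W/L) = 6.32 mA/V².
KCL at the drain: ½ k_n (V_GS − V_TN)² = (V_DD − V_GS)/R.
Let x = V_GS − 1.16. Then 179 x² + x − 13.74 = 0, giving x = 0.274 V (positive root), so V_GS = 1.43 V.
I_D = (V_DD − V_GS)/R = (14.9 − 1.43) / 56.6 = 0.238 mA.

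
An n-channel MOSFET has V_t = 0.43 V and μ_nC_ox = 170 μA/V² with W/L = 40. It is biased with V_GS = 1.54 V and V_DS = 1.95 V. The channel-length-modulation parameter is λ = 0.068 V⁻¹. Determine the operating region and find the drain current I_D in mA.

k_n = μ_nC_ox · (W/L) = 6.8 mA/V².
V_ov = V_GS − V_t = 1.54 − 0.43 = 1.11 V.
Since V_DS = 1.95 V ≥ V_ov = 1.11 V, the device is in saturation.
I_D = ½ k_n V_ov² (1 + λ V_DS) = 0.5 × 6.8 × 1.11² × (1 + 0.068 × 1.95) = 4.74 mA.

Saturation; I_D = 4.74 mA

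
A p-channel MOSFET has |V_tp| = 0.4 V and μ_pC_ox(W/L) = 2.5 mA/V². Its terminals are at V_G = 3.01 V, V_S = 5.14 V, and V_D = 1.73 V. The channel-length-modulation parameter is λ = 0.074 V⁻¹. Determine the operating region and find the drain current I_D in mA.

Saturation; I_D = 4.69 mA

V_SG = V_S − V_G = 5.14 − 3.01 = 2.13 V; V_SD = V_S − V_D = 5.14 − 1.73 = 3.41 V.
V_ov = V_SG − |V_tp| = 2.13 − 0.4 = 1.73 V.
Since V_SD = 3.41 V ≥ V_ov = 1.73 V, the device is in saturation.
I_D = ½ k_p V_ov² (1 + λ V_SD) = 0.5 × 2.5 × 1.73² × (1 + 0.074 × 3.41) = 4.69 mA.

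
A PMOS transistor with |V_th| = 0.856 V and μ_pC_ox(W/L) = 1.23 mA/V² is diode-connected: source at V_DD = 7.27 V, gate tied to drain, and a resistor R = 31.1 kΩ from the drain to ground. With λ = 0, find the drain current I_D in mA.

I_D = 0.188 mA

With gate tied to drain, V_SG = V_SD ≥ V_SG − |V_th|, so the device is in saturation.
KCL at the drain: ½ k_p (V_SG − |V_th|)² = (V_DD − V_SG)/R.
Let x = V_SG − 0.856. Then 19.1 x² + x − 6.414 = 0, giving x = 0.554 V (positive root), so V_SG = 1.41 V.
I_D = (V_DD − V_SG)/R = (7.27 − 1.41) / 31.1 = 0.188 mA.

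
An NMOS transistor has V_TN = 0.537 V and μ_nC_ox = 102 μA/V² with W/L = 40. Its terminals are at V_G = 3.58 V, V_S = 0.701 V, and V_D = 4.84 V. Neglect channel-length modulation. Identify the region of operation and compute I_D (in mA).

Saturation; I_D = 11.2 mA

V_GS = V_G − V_S = 3.58 − 0.701 = 2.88 V; V_DS = V_D − V_S = 4.84 − 0.701 = 4.14 V.
k_n = μ_nC_ox · (W/L) = 4.08 mA/V².
V_ov = V_GS − V_TN = 2.88 − 0.537 = 2.34 V.
Since V_DS = 4.14 V ≥ V_ov = 2.34 V, the device is in saturation.
I_D = ½ k_n V_ov² = 0.5 × 4.08 × 2.34² = 11.2 mA.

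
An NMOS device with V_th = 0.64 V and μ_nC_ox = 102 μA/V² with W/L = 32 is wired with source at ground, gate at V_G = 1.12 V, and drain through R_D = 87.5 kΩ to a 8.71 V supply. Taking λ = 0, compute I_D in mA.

I_D = 0.0988 mA

V_GS = V_G = 1.12 V, so V_ov = 1.12 − 0.64 = 0.48 V.
k_n = μ_nC_ox · (W/L) = 3.264 mA/V².
Assume saturation: I_D = ½ k_n V_ov² = 0.5 × 3.264 × 0.48² = 0.376 mA, giving V_DS = V_DD − I_D R_D = 8.71 − 0.376 × 87.5 = -24.2 V.
But -24.2 V < V_ov = 0.48 V, so the device is actually in triode.
In triode I_D = k_n[V_ov V_DS − ½ V_DS²] and I_D = (V_DD − V_DS)/R_D. Equating: 143 V_DS² − 138.1 V_DS + 8.71 = 0, giving V_DS = 0.0678 V (the root below V_ov).
I_D = (8.71 − 0.0678) / 87.5 = 0.0988 mA.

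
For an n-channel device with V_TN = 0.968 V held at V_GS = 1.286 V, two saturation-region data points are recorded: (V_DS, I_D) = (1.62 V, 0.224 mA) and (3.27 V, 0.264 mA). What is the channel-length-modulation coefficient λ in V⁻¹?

λ = 0.131 V⁻¹

With V_GS fixed, I_D ∝ (1 + λ V_DS) in saturation, so I_D2/I_D1 = (1 + λ V_DS2)/(1 + λ V_DS1).
0.264/0.224 = 1.179 = (1 + 3.27 λ)/(1 + 1.62 λ).
Solving: λ (I_D1 V_DS2 − I_D2 V_DS1) = I_D2 − I_D1, so λ = (0.264 − 0.224) / (0.224 × 3.27 − 0.264 × 1.62) = 0.04 / 0.305 = 0.131 V⁻¹.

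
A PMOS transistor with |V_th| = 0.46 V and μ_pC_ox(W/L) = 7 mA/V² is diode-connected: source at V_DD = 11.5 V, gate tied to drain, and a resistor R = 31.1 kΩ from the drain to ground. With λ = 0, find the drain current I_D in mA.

With gate tied to drain, V_SG = V_SD ≥ V_SG − |V_th|, so the device is in saturation.
KCL at the drain: ½ k_p (V_SG − |V_th|)² = (V_DD − V_SG)/R.
Let x = V_SG − 0.46. Then 109 x² + x − 11.04 = 0, giving x = 0.314 V (positive root), so V_SG = 0.774 V.
I_D = (V_DD − V_SG)/R = (11.5 − 0.774) / 31.1 = 0.345 mA.

I_D = 0.345 mA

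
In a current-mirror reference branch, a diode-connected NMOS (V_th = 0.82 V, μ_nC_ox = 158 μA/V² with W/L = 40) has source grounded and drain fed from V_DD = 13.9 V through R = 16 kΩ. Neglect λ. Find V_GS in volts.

V_GS = 1.32 V

With gate tied to drain, V_GS = V_DS ≥ V_GS − V_th, so the device is in saturation.
k_n = μ_nC_ox · (W/L) = 6.32 mA/V².
KCL at the drain: ½ k_n (V_GS − V_th)² = (V_DD − V_GS)/R.
Let x = V_GS − 0.82. Then 50.6 x² + x − 13.08 = 0, giving x = 0.499 V (positive root), so V_GS = 1.32 V.
I_D = (V_DD − V_GS)/R = (13.9 − 1.32) / 16 = 0.786 mA.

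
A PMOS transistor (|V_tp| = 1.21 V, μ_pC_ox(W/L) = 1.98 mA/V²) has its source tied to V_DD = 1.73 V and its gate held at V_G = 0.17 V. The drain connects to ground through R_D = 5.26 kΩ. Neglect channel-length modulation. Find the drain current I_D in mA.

I_D = 0.121 mA

V_SG = V_DD − V_G = 1.73 − 0.17 = 1.56 V, so V_ov = 1.56 − 1.21 = 0.35 V.
Assume saturation: I_D = ½ k_p V_ov² = 0.5 × 1.98 × 0.35² = 0.121 mA, giving V_SD = V_DD − I_D R_D = 1.73 − 0.121 × 5.26 = 1.09 V.
V_SD = 1.09 V ≥ V_ov = 0.35 V, confirming saturation.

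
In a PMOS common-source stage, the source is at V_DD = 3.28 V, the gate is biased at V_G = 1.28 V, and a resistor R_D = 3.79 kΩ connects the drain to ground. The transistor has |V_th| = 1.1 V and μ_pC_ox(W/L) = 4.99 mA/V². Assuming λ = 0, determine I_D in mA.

V_SG = V_DD − V_G = 3.28 − 1.28 = 2 V, so V_ov = 2 − 1.1 = 0.9 V.
Assume saturation: I_D = ½ k_p V_ov² = 0.5 × 4.99 × 0.9² = 2.02 mA, giving V_SD = V_DD − I_D R_D = 3.28 − 2.02 × 3.79 = -4.38 V.
But -4.38 V < V_ov = 0.9 V, so the device is actually in triode.
In triode I_D = k_p[V_ov V_SD − ½ V_SD²] and I_D = (V_DD − V_SD)/R_D. Equating: 9.46 V_SD² − 18.02 V_SD + 3.28 = 0, giving V_SD = 0.204 V (the root below V_ov).
I_D = (3.28 − 0.204) / 3.79 = 0.812 mA.

I_D = 0.812 mA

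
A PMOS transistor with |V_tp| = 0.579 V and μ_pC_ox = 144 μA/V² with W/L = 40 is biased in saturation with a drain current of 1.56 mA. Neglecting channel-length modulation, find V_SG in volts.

V_SG = 1.31 V

k_p = μ_pC_ox · (W/L) = 5.76 mA/V².
In saturation I_D = ½ k_p (V_SG − |V_tp|)², so V_SG − |V_tp| = √(2 I_D / k_p) = √(2 × 1.56 / 5.76) = 0.736 V.
V_SG = 0.579 + 0.736 = 1.31 V.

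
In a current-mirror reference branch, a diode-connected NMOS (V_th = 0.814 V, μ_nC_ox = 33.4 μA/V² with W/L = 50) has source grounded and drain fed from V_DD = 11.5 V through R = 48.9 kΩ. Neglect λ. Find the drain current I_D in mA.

With gate tied to drain, V_GS = V_DS ≥ V_GS − V_th, so the device is in saturation.
k_n = μ_nC_ox · (W/L) = 1.67 mA/V².
KCL at the drain: ½ k_n (V_GS − V_th)² = (V_DD − V_GS)/R.
Let x = V_GS − 0.814. Then 40.8 x² + x − 10.69 = 0, giving x = 0.499 V (positive root), so V_GS = 1.31 V.
I_D = (V_DD − V_GS)/R = (11.5 − 1.31) / 48.9 = 0.208 mA.

I_D = 0.208 mA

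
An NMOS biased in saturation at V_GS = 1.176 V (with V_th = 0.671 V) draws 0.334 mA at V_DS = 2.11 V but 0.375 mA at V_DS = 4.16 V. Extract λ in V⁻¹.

λ = 0.0685 V⁻¹

With V_GS fixed, I_D ∝ (1 + λ V_DS) in saturation, so I_D2/I_D1 = (1 + λ V_DS2)/(1 + λ V_DS1).
0.375/0.334 = 1.123 = (1 + 4.16 λ)/(1 + 2.11 λ).
Solving: λ (I_D1 V_DS2 − I_D2 V_DS1) = I_D2 − I_D1, so λ = (0.375 − 0.334) / (0.334 × 4.16 − 0.375 × 2.11) = 0.041 / 0.598 = 0.0685 V⁻¹.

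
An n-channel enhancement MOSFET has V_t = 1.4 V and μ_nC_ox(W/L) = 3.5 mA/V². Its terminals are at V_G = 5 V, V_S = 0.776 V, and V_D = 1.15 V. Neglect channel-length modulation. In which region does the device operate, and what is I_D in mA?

V_GS = V_G − V_S = 5 − 0.776 = 4.22 V; V_DS = V_D − V_S = 1.15 − 0.776 = 0.374 V.
V_ov = V_GS − V_t = 4.22 − 1.4 = 2.82 V.
Since V_DS = 0.374 V < V_ov = 2.82 V, the device is in the triode region.
I_D = k_n [V_ov · V_DS − ½ V_DS²] = 3.5 × [2.82 × 0.374 − 0.5 × 0.374²] = 3.45 mA.

Triode; I_D = 3.45 mA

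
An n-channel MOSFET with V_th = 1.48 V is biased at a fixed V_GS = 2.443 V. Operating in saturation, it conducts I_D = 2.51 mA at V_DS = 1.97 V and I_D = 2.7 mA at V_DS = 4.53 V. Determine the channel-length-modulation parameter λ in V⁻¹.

With V_GS fixed, I_D ∝ (1 + λ V_DS) in saturation, so I_D2/I_D1 = (1 + λ V_DS2)/(1 + λ V_DS1).
2.7/2.51 = 1.076 = (1 + 4.53 λ)/(1 + 1.97 λ).
Solving: λ (I_D1 V_DS2 − I_D2 V_DS1) = I_D2 − I_D1, so λ = (2.7 − 2.51) / (2.51 × 4.53 − 2.7 × 1.97) = 0.19 / 6.05 = 0.0314 V⁻¹.

λ = 0.0314 V⁻¹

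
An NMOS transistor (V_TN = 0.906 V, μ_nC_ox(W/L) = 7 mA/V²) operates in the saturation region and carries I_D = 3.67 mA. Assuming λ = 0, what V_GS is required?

V_GS = 1.93 V

In saturation I_D = ½ k_n (V_GS − V_TN)², so V_GS − V_TN = √(2 I_D / k_n) = √(2 × 3.67 / 7) = 1.02 V.
V_GS = 0.906 + 1.02 = 1.93 V.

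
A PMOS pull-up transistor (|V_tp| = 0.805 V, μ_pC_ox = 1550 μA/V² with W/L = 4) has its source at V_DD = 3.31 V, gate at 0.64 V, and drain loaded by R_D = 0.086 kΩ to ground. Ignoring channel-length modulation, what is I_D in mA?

V_SG = V_DD − V_G = 3.31 − 0.64 = 2.67 V, so V_ov = 2.67 − 0.805 = 1.86 V.
k_p = μ_pC_ox · (W/L) = 6.2 mA/V².
Assume saturation: I_D = ½ k_p V_ov² = 0.5 × 6.2 × 1.86² = 10.8 mA, giving V_SD = V_DD − I_D R_D = 3.31 − 10.8 × 0.086 = 2.38 V.
V_SD = 2.38 V ≥ V_ov = 1.86 V, confirming saturation.

I_D = 10.8 mA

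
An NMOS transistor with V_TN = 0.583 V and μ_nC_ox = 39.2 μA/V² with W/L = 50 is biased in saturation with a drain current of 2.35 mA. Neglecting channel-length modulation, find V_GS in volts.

V_GS = 2.13 V

k_n = μ_nC_ox · (W/L) = 1.96 mA/V².
In saturation I_D = ½ k_n (V_GS − V_TN)², so V_GS − V_TN = √(2 I_D / k_n) = √(2 × 2.35 / 1.96) = 1.55 V.
V_GS = 0.583 + 1.55 = 2.13 V.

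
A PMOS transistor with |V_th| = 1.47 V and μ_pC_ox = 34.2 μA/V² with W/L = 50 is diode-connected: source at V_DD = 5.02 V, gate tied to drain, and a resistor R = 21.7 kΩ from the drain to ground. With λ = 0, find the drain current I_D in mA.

With gate tied to drain, V_SG = V_SD ≥ V_SG − |V_th|, so the device is in saturation.
k_p = μ_pC_ox · (W/L) = 1.71 mA/V².
KCL at the drain: ½ k_p (V_SG − |V_th|)² = (V_DD − V_SG)/R.
Let x = V_SG − 1.47. Then 18.6 x² + x − 3.55 = 0, giving x = 0.411 V (positive root), so V_SG = 1.88 V.
I_D = (V_DD − V_SG)/R = (5.02 − 1.88) / 21.7 = 0.145 mA.

I_D = 0.145 mA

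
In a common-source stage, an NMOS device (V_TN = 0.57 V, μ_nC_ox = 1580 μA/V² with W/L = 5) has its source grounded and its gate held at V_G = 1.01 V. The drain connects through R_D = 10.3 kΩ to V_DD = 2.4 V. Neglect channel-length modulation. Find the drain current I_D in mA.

V_GS = V_G = 1.01 V, so V_ov = 1.01 − 0.57 = 0.44 V.
k_n = μ_nC_ox · (W/L) = 7.9 mA/V².
Assume saturation: I_D = ½ k_n V_ov² = 0.5 × 7.9 × 0.44² = 0.765 mA, giving V_DS = V_DD − I_D R_D = 2.4 − 0.765 × 10.3 = -5.48 V.
But -5.48 V < V_ov = 0.44 V, so the device is actually in triode.
In triode I_D = k_n[V_ov V_DS − ½ V_DS²] and I_D = (V_DD − V_DS)/R_D. Equating: 40.7 V_DS² − 36.8 V_DS + 2.4 = 0, giving V_DS = 0.0707 V (the root below V_ov).
I_D = (2.4 − 0.0707) / 10.3 = 0.226 mA.

I_D = 0.226 mA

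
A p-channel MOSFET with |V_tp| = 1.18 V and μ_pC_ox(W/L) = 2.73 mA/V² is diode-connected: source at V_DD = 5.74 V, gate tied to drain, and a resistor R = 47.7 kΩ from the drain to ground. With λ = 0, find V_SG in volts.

With gate tied to drain, V_SG = V_SD ≥ V_SG − |V_tp|, so the device is in saturation.
KCL at the drain: ½ k_p (V_SG − |V_tp|)² = (V_DD − V_SG)/R.
Let x = V_SG − 1.18. Then 65.1 x² + x − 4.56 = 0, giving x = 0.257 V (positive root), so V_SG = 1.44 V.
I_D = (V_DD − V_SG)/R = (5.74 − 1.44) / 47.7 = 0.0902 mA.

V_SG = 1.44 V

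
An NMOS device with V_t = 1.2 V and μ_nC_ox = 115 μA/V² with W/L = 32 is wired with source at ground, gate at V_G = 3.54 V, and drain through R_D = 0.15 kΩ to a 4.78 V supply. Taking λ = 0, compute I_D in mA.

I_D = 10.1 mA

V_GS = V_G = 3.54 V, so V_ov = 3.54 − 1.2 = 2.34 V.
k_n = μ_nC_ox · (W/L) = 3.68 mA/V².
Assume saturation: I_D = ½ k_n V_ov² = 0.5 × 3.68 × 2.34² = 10.1 mA, giving V_DS = V_DD − I_D R_D = 4.78 − 10.1 × 0.15 = 3.27 V.
V_DS = 3.27 V ≥ V_ov = 2.34 V, confirming saturation.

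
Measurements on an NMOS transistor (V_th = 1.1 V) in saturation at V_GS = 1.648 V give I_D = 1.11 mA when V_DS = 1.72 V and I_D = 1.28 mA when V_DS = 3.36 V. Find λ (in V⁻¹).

With V_GS fixed, I_D ∝ (1 + λ V_DS) in saturation, so I_D2/I_D1 = (1 + λ V_DS2)/(1 + λ V_DS1).
1.28/1.11 = 1.153 = (1 + 3.36 λ)/(1 + 1.72 λ).
Solving: λ (I_D1 V_DS2 − I_D2 V_DS1) = I_D2 − I_D1, so λ = (1.28 − 1.11) / (1.11 × 3.36 − 1.28 × 1.72) = 0.17 / 1.53 = 0.111 V⁻¹.

λ = 0.111 V⁻¹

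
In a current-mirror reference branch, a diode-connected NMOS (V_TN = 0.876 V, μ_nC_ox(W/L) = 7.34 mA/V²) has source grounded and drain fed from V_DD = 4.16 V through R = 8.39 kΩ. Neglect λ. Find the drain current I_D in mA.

With gate tied to drain, V_GS = V_DS ≥ V_GS − V_TN, so the device is in saturation.
KCL at the drain: ½ k_n (V_GS − V_TN)² = (V_DD − V_GS)/R.
Let x = V_GS − 0.876. Then 30.8 x² + x − 3.284 = 0, giving x = 0.311 V (positive root), so V_GS = 1.19 V.
I_D = (V_DD − V_GS)/R = (4.16 − 1.19) / 8.39 = 0.354 mA.

I_D = 0.354 mA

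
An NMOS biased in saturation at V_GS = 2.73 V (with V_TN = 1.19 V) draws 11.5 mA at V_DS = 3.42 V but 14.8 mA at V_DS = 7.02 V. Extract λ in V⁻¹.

λ = 0.110 V⁻¹

With V_GS fixed, I_D ∝ (1 + λ V_DS) in saturation, so I_D2/I_D1 = (1 + λ V_DS2)/(1 + λ V_DS1).
14.8/11.5 = 1.287 = (1 + 7.02 λ)/(1 + 3.42 λ).
Solving: λ (I_D1 V_DS2 − I_D2 V_DS1) = I_D2 − I_D1, so λ = (14.8 − 11.5) / (11.5 × 7.02 − 14.8 × 3.42) = 3.3 / 30.1 = 0.11 V⁻¹.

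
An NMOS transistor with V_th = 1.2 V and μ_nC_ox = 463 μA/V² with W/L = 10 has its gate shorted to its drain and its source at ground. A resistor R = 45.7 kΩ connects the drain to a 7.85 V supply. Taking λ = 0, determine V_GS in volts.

With gate tied to drain, V_GS = V_DS ≥ V_GS − V_th, so the device is in saturation.
k_n = μ_nC_ox · (W/L) = 4.63 mA/V².
KCL at the drain: ½ k_n (V_GS − V_th)² = (V_DD − V_GS)/R.
Let x = V_GS − 1.2. Then 106 x² + x − 6.65 = 0, giving x = 0.246 V (positive root), so V_GS = 1.45 V.
I_D = (V_DD − V_GS)/R = (7.85 − 1.45) / 45.7 = 0.14 mA.

V_GS = 1.45 V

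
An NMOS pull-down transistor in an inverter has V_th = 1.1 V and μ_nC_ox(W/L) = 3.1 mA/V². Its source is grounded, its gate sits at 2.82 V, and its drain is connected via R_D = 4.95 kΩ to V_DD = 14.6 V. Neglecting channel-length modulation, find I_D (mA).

V_GS = V_G = 2.82 V, so V_ov = 2.82 − 1.1 = 1.72 V.
Assume saturation: I_D = ½ k_n V_ov² = 0.5 × 3.1 × 1.72² = 4.59 mA, giving V_DS = V_DD − I_D R_D = 14.6 − 4.59 × 4.95 = -8.1 V.
But -8.1 V < V_ov = 1.72 V, so the device is actually in triode.
In triode I_D = k_n[V_ov V_DS − ½ V_DS²] and I_D = (V_DD − V_DS)/R_D. Equating: 7.67 V_DS² − 27.39 V_DS + 14.6 = 0, giving V_DS = 0.652 V (the root below V_ov).
I_D = (14.6 − 0.652) / 4.95 = 2.82 mA.

I_D = 2.82 mA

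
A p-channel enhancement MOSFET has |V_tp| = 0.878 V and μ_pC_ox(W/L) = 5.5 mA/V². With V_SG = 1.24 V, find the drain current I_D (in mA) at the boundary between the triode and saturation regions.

I_D = 0.360 mA

At the boundary V_SD = V_ov = V_SG − |V_tp| = 1.24 − 0.878 = 0.362 V.
I_D = ½ k_p V_ov² = 0.5 × 5.5 × 0.362² = 0.36 mA.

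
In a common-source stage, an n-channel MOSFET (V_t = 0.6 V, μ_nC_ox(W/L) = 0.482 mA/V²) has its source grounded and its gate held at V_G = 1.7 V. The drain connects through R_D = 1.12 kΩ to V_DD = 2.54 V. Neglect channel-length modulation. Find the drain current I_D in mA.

V_GS = V_G = 1.7 V, so V_ov = 1.7 − 0.6 = 1.1 V.
Assume saturation: I_D = ½ k_n V_ov² = 0.5 × 0.482 × 1.1² = 0.292 mA, giving V_DS = V_DD − I_D R_D = 2.54 − 0.292 × 1.12 = 2.21 V.
V_DS = 2.21 V ≥ V_ov = 1.1 V, confirming saturation.

I_D = 0.292 mA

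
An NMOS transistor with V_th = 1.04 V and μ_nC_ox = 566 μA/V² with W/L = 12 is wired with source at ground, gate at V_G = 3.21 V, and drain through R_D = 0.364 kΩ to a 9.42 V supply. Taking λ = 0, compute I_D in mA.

I_D = 16.0 mA

V_GS = V_G = 3.21 V, so V_ov = 3.21 − 1.04 = 2.17 V.
k_n = μ_nC_ox · (W/L) = 6.792 mA/V².
Assume saturation: I_D = ½ k_n V_ov² = 0.5 × 6.792 × 2.17² = 16 mA, giving V_DS = V_DD − I_D R_D = 9.42 − 16 × 0.364 = 3.6 V.
V_DS = 3.6 V ≥ V_ov = 2.17 V, confirming saturation.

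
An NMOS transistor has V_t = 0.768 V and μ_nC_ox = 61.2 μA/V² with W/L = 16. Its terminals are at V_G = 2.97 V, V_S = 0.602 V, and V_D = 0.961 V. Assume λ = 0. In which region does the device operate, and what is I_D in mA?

V_GS = V_G − V_S = 2.97 − 0.602 = 2.37 V; V_DS = V_D − V_S = 0.961 − 0.602 = 0.359 V.
k_n = μ_nC_ox · (W/L) = 0.9792 mA/V².
V_ov = V_GS − V_t = 2.37 − 0.768 = 1.6 V.
Since V_DS = 0.359 V < V_ov = 1.6 V, the device is in the triode region.
I_D = k_n [V_ov · V_DS − ½ V_DS²] = 0.9792 × [1.6 × 0.359 − 0.5 × 0.359²] = 0.499 mA.

Triode; I_D = 0.499 mA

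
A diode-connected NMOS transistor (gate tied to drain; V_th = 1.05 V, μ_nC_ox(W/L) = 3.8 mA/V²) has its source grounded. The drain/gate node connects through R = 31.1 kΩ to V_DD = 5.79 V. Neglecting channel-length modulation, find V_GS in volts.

V_GS = 1.32 V

With gate tied to drain, V_GS = V_DS ≥ V_GS − V_th, so the device is in saturation.
KCL at the drain: ½ k_n (V_GS − V_th)² = (V_DD − V_GS)/R.
Let x = V_GS − 1.05. Then 59.1 x² + x − 4.74 = 0, giving x = 0.275 V (positive root), so V_GS = 1.32 V.
I_D = (V_DD − V_GS)/R = (5.79 − 1.32) / 31.1 = 0.144 mA.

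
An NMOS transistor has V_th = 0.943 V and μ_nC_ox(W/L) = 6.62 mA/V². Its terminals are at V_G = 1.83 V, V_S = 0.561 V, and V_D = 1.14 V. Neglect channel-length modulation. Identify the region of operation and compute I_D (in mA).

V_GS = V_G − V_S = 1.83 − 0.561 = 1.27 V; V_DS = V_D − V_S = 1.14 − 0.561 = 0.579 V.
V_ov = V_GS − V_th = 1.27 − 0.943 = 0.326 V.
Since V_DS = 0.579 V ≥ V_ov = 0.326 V, the device is in saturation.
I_D = ½ k_n V_ov² = 0.5 × 6.62 × 0.326² = 0.352 mA.

Saturation; I_D = 0.352 mA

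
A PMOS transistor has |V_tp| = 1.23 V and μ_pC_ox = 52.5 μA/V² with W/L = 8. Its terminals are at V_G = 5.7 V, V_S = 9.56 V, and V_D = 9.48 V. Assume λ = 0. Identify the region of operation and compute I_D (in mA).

Triode; I_D = 0.0870 mA

V_SG = V_S − V_G = 9.56 − 5.7 = 3.86 V; V_SD = V_S − V_D = 9.56 − 9.48 = 0.08 V.
k_p = μ_pC_ox · (W/L) = 0.42 mA/V².
V_ov = V_SG − |V_tp| = 3.86 − 1.23 = 2.63 V.
Since V_SD = 0.08 V < V_ov = 2.63 V, the device is in the triode region.
I_D = k_p [V_ov · V_SD − ½ V_SD²] = 0.42 × [2.63 × 0.08 − 0.5 × 0.08²] = 0.087 mA.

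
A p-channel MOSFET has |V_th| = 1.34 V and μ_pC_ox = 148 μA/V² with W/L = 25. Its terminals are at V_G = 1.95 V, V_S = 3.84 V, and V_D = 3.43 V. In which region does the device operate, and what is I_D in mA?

Triode; I_D = 0.523 mA

V_SG = V_S − V_G = 3.84 − 1.95 = 1.89 V; V_SD = V_S − V_D = 3.84 − 3.43 = 0.41 V.
k_p = μ_pC_ox · (W/L) = 3.7 mA/V².
V_ov = V_SG − |V_th| = 1.89 − 1.34 = 0.55 V.
Since V_SD = 0.41 V < V_ov = 0.55 V, the device is in the triode region.
I_D = k_p [V_ov · V_SD − ½ V_SD²] = 3.7 × [0.55 × 0.41 − 0.5 × 0.41²] = 0.523 mA.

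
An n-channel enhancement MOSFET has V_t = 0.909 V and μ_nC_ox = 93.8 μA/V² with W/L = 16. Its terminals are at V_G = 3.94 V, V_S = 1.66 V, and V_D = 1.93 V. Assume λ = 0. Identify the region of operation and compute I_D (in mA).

Triode; I_D = 0.501 mA

V_GS = V_G − V_S = 3.94 − 1.66 = 2.28 V; V_DS = V_D − V_S = 1.93 − 1.66 = 0.27 V.
k_n = μ_nC_ox · (W/L) = 1.501 mA/V².
V_ov = V_GS − V_t = 2.28 − 0.909 = 1.37 V.
Since V_DS = 0.27 V < V_ov = 1.37 V, the device is in the triode region.
I_D = k_n [V_ov · V_DS − ½ V_DS²] = 1.501 × [1.37 × 0.27 − 0.5 × 0.27²] = 0.501 mA.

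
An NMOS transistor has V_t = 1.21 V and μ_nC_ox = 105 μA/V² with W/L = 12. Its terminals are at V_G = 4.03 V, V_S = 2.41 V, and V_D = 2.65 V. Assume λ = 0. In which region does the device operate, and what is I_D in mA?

Triode; I_D = 0.0877 mA

V_GS = V_G − V_S = 4.03 − 2.41 = 1.62 V; V_DS = V_D − V_S = 2.65 − 2.41 = 0.24 V.
k_n = μ_nC_ox · (W/L) = 1.26 mA/V².
V_ov = V_GS − V_t = 1.62 − 1.21 = 0.41 V.
Since V_DS = 0.24 V < V_ov = 0.41 V, the device is in the triode region.
I_D = k_n [V_ov · V_DS − ½ V_DS²] = 1.26 × [0.41 × 0.24 − 0.5 × 0.24²] = 0.0877 mA.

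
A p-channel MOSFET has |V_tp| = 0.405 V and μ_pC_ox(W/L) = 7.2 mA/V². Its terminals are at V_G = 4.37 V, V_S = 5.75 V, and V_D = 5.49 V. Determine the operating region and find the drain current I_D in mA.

V_SG = V_S − V_G = 5.75 − 4.37 = 1.38 V; V_SD = V_S − V_D = 5.75 − 5.49 = 0.26 V.
V_ov = V_SG − |V_tp| = 1.38 − 0.405 = 0.975 V.
Since V_SD = 0.26 V < V_ov = 0.975 V, the device is in the triode region.
I_D = k_p [V_ov · V_SD − ½ V_SD²] = 7.2 × [0.975 × 0.26 − 0.5 × 0.26²] = 1.58 mA.

Triode; I_D = 1.58 mA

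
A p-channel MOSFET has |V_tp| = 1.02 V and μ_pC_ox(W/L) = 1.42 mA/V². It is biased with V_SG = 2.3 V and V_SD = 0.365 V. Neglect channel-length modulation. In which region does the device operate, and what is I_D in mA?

Triode; I_D = 0.569 mA

V_ov = V_SG − |V_tp| = 2.3 − 1.02 = 1.28 V.
Since V_SD = 0.365 V < V_ov = 1.28 V, the device is in the triode region.
I_D = k_p [V_ov · V_SD − ½ V_SD²] = 1.42 × [1.28 × 0.365 − 0.5 × 0.365²] = 0.569 mA.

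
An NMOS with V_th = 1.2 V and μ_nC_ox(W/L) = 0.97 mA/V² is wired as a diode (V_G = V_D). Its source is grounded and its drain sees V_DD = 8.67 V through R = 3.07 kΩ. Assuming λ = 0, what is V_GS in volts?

With gate tied to drain, V_GS = V_DS ≥ V_GS − V_th, so the device is in saturation.
KCL at the drain: ½ k_n (V_GS − V_th)² = (V_DD − V_GS)/R.
Let x = V_GS − 1.2. Then 1.49 x² + x − 7.47 = 0, giving x = 1.93 V (positive root), so V_GS = 3.13 V.
I_D = (V_DD − V_GS)/R = (8.67 − 3.13) / 3.07 = 1.8 mA.

V_GS = 3.13 V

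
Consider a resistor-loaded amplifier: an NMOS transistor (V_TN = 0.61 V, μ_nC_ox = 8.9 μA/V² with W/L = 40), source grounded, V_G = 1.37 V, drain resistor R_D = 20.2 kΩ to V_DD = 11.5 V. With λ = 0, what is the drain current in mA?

I_D = 0.103 mA

V_GS = V_G = 1.37 V, so V_ov = 1.37 − 0.61 = 0.76 V.
k_n = μ_nC_ox · (W/L) = 0.356 mA/V².
Assume saturation: I_D = ½ k_n V_ov² = 0.5 × 0.356 × 0.76² = 0.103 mA, giving V_DS = V_DD − I_D R_D = 11.5 − 0.103 × 20.2 = 9.42 V.
V_DS = 9.42 V ≥ V_ov = 0.76 V, confirming saturation.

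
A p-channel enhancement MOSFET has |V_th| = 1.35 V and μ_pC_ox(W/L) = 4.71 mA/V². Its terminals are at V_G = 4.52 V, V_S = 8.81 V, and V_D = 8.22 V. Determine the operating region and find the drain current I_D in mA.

V_SG = V_S − V_G = 8.81 − 4.52 = 4.29 V; V_SD = V_S − V_D = 8.81 − 8.22 = 0.59 V.
V_ov = V_SG − |V_th| = 4.29 − 1.35 = 2.94 V.
Since V_SD = 0.59 V < V_ov = 2.94 V, the device is in the triode region.
I_D = k_p [V_ov · V_SD − ½ V_SD²] = 4.71 × [2.94 × 0.59 − 0.5 × 0.59²] = 7.35 mA.

Triode; I_D = 7.35 mA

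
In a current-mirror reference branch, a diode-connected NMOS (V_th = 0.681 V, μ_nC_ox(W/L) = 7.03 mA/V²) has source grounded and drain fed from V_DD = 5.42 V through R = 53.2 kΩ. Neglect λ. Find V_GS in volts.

With gate tied to drain, V_GS = V_DS ≥ V_GS − V_th, so the device is in saturation.
KCL at the drain: ½ k_n (V_GS − V_th)² = (V_DD − V_GS)/R.
Let x = V_GS − 0.681. Then 187 x² + x − 4.739 = 0, giving x = 0.157 V (positive root), so V_GS = 0.838 V.
I_D = (V_DD − V_GS)/R = (5.42 − 0.838) / 53.2 = 0.0861 mA.

V_GS = 0.838 V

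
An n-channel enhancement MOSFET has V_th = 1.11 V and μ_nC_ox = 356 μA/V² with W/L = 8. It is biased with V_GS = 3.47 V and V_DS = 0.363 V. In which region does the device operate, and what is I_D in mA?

Triode; I_D = 2.25 mA

k_n = μ_nC_ox · (W/L) = 2.848 mA/V².
V_ov = V_GS − V_th = 3.47 − 1.11 = 2.36 V.
Since V_DS = 0.363 V < V_ov = 2.36 V, the device is in the triode region.
I_D = k_n [V_ov · V_DS − ½ V_DS²] = 2.848 × [2.36 × 0.363 − 0.5 × 0.363²] = 2.25 mA.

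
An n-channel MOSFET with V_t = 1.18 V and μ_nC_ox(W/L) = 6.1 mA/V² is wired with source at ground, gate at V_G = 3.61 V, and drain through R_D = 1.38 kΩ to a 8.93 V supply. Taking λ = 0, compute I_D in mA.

I_D = 6.14 mA

V_GS = V_G = 3.61 V, so V_ov = 3.61 − 1.18 = 2.43 V.
Assume saturation: I_D = ½ k_n V_ov² = 0.5 × 6.1 × 2.43² = 18 mA, giving V_DS = V_DD − I_D R_D = 8.93 − 18 × 1.38 = -15.9 V.
But -15.9 V < V_ov = 2.43 V, so the device is actually in triode.
In triode I_D = k_n[V_ov V_DS − ½ V_DS²] and I_D = (V_DD − V_DS)/R_D. Equating: 4.21 V_DS² − 21.46 V_DS + 8.93 = 0, giving V_DS = 0.457 V (the root below V_ov).
I_D = (8.93 − 0.457) / 1.38 = 6.14 mA.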